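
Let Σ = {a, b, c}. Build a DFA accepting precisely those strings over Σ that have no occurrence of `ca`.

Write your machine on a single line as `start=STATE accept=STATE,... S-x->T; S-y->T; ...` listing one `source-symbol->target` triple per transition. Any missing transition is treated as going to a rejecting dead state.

start=S0; accept=S0,S1; S0-a->S0; S0-b->S0; S0-c->S1; S1-a->S2; S1-b->S0; S1-c->S1; S2-a->S2; S2-b->S2; S2-c->S2

Track partial matches of the forbidden pattern `ca`. State S2 is a dead state reached once `ca` has occurred; every other state accepts. S0 means no part of `ca` is currently matched.
With 3 states:
        a   b   c  
>* S0   S0  S0  S1 
 * S1   S2  S0  S1 
   S2   S2  S2  S2 
(> = start, * = accepting)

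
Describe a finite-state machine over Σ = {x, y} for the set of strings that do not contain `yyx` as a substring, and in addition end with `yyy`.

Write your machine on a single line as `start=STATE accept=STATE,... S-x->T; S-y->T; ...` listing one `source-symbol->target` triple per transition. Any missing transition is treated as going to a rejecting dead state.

start=A; accept=E; A-x->A; A-y->B; B-x->A; B-y->C; C-x->D; C-y->E; D-x->D; D-y->F; E-x->D; E-y->E; F-x->D; F-y->G; G-x->D; G-y->H; H-x->D; H-y->H

Run two small machines in parallel and take their product. The first has 4 states tracking partial matches of the forbidden pattern `yyx`; the second has 4 states tracking how much of the suffix `yyy` has currently been matched. A product state is a pair (one from each), accepting exactly when both do.
       x  y 
>  A   A  B 
   B   A  C 
   C   D  E 
   D   D  F 
 * E   D  E 
   F   D  G 
   G   D  H 
   H   D  H 
(> = start, * = accepting)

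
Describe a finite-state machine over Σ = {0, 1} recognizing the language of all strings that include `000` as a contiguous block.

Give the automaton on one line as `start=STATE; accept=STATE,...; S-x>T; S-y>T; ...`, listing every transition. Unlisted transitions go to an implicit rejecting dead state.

start=q0; accept=q3; q0-0>q1; q0-1>q0; q1-0>q2; q1-1>q0; q2-0>q3; q2-1>q0; q3-0>q3; q3-1>q3

States q0..q2 record the length of the longest prefix of `000` that matches the current input suffix. Reaching q3 means `000` has been seen, and we stay there forever. Accept from q3.
With 4 states:
        0   1  
>  q0   q1  q0 
   q1   q2  q0 
   q2   q3  q0 
 * q3   q3  q3 
(> = start, * = accepting)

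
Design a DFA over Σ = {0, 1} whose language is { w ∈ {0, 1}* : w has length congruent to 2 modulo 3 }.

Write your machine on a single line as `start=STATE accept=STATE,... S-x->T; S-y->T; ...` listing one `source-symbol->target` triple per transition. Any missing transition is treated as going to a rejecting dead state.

Only the length mod 3 matters, so use a 3-cycle: from any state, every input symbol moves to the next state, wrapping S2 back to S0. Mark S2 accepting.
        0   1  
>  S0   S1  S1 
   S1   S2  S2 
 * S2   S0  S0 
(> = start, * = accepting)

start=S0; accept=S2; S0-0->S1; S0-1->S1; S1-0->S2; S1-1->S2; S2-0->S0; S2-1->S0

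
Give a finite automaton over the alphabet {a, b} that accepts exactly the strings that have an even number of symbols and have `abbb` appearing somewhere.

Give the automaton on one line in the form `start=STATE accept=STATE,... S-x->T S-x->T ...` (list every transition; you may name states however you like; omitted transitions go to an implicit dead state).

start=S0 accept=S8 S0-a->S1 S0-b->S2 S1-a->S3 S1-b->S4 S2-a->S3 S2-b->S0 S3-a->S1 S3-b->S5 S4-a->S1 S4-b->S6 S5-a->S3 S5-b->S7 S6-a->S3 S6-b->S8 S7-a->S1 S7-b->S9 S8-a->S9 S8-b->S9 S9-a->S8 S9-b->S8

Run two small machines in parallel and take their product. One (2 states) tracks the input length modulo 2; the other (5 states) tracks whether and how much of `abbb` has been seen. Each combined state is a pair, one component from each; accept when both components accept.
10 states suffice.
        a   b  
>  S0   S1  S2 
   S1   S3  S4 
   S2   S3  S0 
   S3   S1  S5 
   S4   S1  S6 
   S5   S3  S7 
   S6   S3  S8 
   S7   S1  S9 
 * S8   S9  S9 
   S9   S8  S8 
(> = start, * = accepting)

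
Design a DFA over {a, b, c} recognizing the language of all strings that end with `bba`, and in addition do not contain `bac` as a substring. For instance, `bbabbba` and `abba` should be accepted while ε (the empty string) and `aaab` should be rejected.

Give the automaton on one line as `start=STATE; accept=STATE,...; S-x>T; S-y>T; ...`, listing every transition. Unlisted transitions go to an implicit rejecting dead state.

Run two small machines in parallel and take their product. One (4 states) tracks how much of the suffix `bba` has currently been matched; the other (4 states) tracks partial matches of the forbidden pattern `bac`. Each combined state is a pair, one component from each; accept when both components accept. Equivalent product states are then merged.
A 6-state machine:
        a   b   c  
>  q0   q0  q1  q0 
   q1   q2  q3  q0 
   q2   q0  q1  q4 
   q3   q5  q3  q0 
   q4   q4  q4  q4 
 * q5   q0  q1  q4 
(> = start, * = accepting)

start=q0; accept=q5; q0-a>q0; q0-b>q1; q0-c>q0; q1-a>q2; q1-b>q3; q1-c>q0; q2-a>q0; q2-b>q1; q2-c>q4; q3-a>q5; q3-b>q3; q3-c>q0; q4-a>q4; q4-b>q4; q4-c>q4; q5-a>q0; q5-b>q1; q5-c>q4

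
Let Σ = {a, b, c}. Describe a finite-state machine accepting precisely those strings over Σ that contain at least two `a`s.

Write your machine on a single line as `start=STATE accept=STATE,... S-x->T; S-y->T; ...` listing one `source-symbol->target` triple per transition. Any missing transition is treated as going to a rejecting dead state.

start=s0; accept=s2,s3; s0-a->s1; s0-b->s0; s0-c->s0; s1-a->s2; s1-b->s1; s1-c->s1; s2-a->s3; s2-b->s2; s2-c->s2; s3-a->s3; s3-b->s3; s3-c->s3

Count `a`s, saturating at 3: states s0 through s2 mean 0 through 2 `a`s seen; s3 means more than 2. Each `a` increments (capped at s3); other symbols loop. Accept from {s2, s3}.
A 4-state machine:
        a   b   c  
>  s0   s1  s0  s0 
   s1   s2  s1  s1 
 * s2   s3  s2  s2 
 * s3   s3  s3  s3 
(> = start, * = accepting)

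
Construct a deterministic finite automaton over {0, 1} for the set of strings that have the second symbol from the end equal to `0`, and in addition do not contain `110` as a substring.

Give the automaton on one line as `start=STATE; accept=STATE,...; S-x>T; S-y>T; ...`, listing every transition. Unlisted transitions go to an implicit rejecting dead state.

start=q0; accept=q3,q4; q0-0>q1; q0-1>q2; q1-0>q3; q1-1>q4; q2-0>q1; q2-1>q5; q3-0>q3; q3-1>q4; q4-0>q1; q4-1>q5; q5-0>q5; q5-1>q5

Handle the two conditions separately and then intersect. One (7 states) tracks the last 2 symbols read; the other (4 states) tracks partial matches of the forbidden pattern `110`. Each combined state is a pair, one component from each; accept when both components accept. After merging equivalent states the machine shrinks.
A 6-state machine:
        0   1  
>  q0   q1  q2 
   q1   q3  q4 
   q2   q1  q5 
 * q3   q3  q4 
 * q4   q1  q5 
   q5   q5  q5 
(> = start, * = accepting)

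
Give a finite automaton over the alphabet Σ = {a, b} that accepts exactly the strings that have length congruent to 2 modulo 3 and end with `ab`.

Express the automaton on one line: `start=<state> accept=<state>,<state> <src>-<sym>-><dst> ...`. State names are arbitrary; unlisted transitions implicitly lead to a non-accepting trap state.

start=q0 accept=q4 q0-a->q1 q0-b->q2 q1-a->q3 q1-b->q4 q2-a->q3 q2-b->q3 q3-a->q0 q3-b->q0 q4-a->q0 q4-b->q0

Run two small machines in parallel and take their product. One (3 states) tracks the input length modulo 3; the other (3 states) tracks how much of the suffix `ab` has currently been matched. Each combined state is a pair, one component from each; accept when both components accept. Equivalent product states are then merged.
5 states suffice.
        a   b  
>  q0   q1  q2 
   q1   q3  q4 
   q2   q3  q3 
   q3   q0  q0 
 * q4   q0  q0 
(> = start, * = accepting)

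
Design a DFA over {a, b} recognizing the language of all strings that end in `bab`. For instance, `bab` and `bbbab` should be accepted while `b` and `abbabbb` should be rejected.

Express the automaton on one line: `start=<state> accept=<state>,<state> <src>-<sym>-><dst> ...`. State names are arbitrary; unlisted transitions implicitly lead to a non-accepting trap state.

Let each state record the length of the longest suffix of the input read so far that is also a prefix of `bab`. S1 means the last symbol is `b`; S2 means the last 2 symbols are `ba`; S3 means the last 3 symbols are `bab`. Accept only at S3, where the string currently ends in `bab`.
With 4 states:
        a   b  
>  S0   S0  S1 
   S1   S2  S1 
   S2   S0  S3 
 * S3   S2  S1 
(> = start, * = accepting)

start=S0 accept=S3 S0-a->S0 S0-b->S1 S1-a->S2 S1-b->S1 S2-a->S0 S2-b->S3 S3-a->S2 S3-b->S1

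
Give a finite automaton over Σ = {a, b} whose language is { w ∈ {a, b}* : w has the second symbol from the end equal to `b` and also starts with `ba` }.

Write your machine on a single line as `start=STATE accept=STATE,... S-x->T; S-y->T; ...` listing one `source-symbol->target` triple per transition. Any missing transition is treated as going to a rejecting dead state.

start=S0; accept=S5,S10; S0-a->S1; S0-b->S2; S1-a->S3; S1-b->S4; S2-a->S5; S2-b->S6; S3-a->S3; S3-b->S4; S4-a->S7; S4-b->S6; S5-a->S8; S5-b->S9; S6-a->S7; S6-b->S6; S7-a->S3; S7-b->S4; S8-a->S8; S8-b->S9; S9-a->S5; S9-b->S10; S10-a->S5; S10-b->S10

Handle the two conditions separately and then intersect. The first has 7 states tracking the last 2 symbols read; the second has 4 states tracking whether the input so far still matches the prefix `ba`. A product state is a pair (one from each), accepting exactly when both do.
An 11-state machine:
          a    b  
>  S0     S1   S2 
   S1     S3   S4 
   S2     S5   S6 
   S3     S3   S4 
   S4     S7   S6 
 * S5     S8   S9 
   S6     S7   S6 
   S7     S3   S4 
   S8     S8   S9 
   S9     S5  S10 
 * S10    S5  S10 
(> = start, * = accepting)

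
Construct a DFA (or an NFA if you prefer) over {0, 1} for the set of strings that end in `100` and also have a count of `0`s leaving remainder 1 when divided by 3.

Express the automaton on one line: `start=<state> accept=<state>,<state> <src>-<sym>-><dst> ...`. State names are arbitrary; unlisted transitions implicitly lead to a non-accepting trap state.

start=S0 accept=S11 S0-0->S1 S0-1->S2 S1-0->S3 S1-1->S4 S2-0->S5 S2-1->S2 S3-0->S0 S3-1->S6 S4-0->S7 S4-1->S4 S5-0->S8 S5-1->S4 S6-0->S9 S6-1->S6 S7-0->S10 S7-1->S6 S8-0->S0 S8-1->S6 S9-0->S11 S9-1->S2 S10-0->S1 S10-1->S2 S11-0->S3 S11-1->S4

Run two small machines in parallel and take their product. The first has 4 states tracking how much of the suffix `100` has currently been matched; the second has 3 states tracking the count of `0`s modulo 3. A product state is a pair (one from each), accepting exactly when both do.
With 12 states:
          0    1  
>  S0     S1   S2 
   S1     S3   S4 
   S2     S5   S2 
   S3     S0   S6 
   S4     S7   S4 
   S5     S8   S4 
   S6     S9   S6 
   S7    S10   S6 
   S8     S0   S6 
   S9    S11   S2 
   S10    S1   S2 
 * S11    S3   S4 
(> = start, * = accepting)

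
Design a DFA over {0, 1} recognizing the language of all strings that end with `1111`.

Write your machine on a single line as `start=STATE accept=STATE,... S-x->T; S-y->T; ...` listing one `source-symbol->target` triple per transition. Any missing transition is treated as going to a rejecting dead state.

start=S0; accept=S4; S0-0->S0; S0-1->S1; S1-0->S0; S1-1->S2; S2-0->S0; S2-1->S3; S3-0->S0; S3-1->S4; S4-0->S0; S4-1->S4

Remember how much of `1111` the current input suffix matches. State S0 means no match yet; S1 means the last symbol is `1`; S2 means the last 2 symbols are `11`; S3 means the last 3 symbols are `111`; S4 means the last 4 symbols are `1111`. Only S4 accepts. On a mismatch, fall back to the longest proper suffix that is still a prefix of `1111`.
A 5-state machine:
        0   1  
>  S0   S0  S1 
   S1   S0  S2 
   S2   S0  S3 
   S3   S0  S4 
 * S4   S0  S4 
(> = start, * = accepting)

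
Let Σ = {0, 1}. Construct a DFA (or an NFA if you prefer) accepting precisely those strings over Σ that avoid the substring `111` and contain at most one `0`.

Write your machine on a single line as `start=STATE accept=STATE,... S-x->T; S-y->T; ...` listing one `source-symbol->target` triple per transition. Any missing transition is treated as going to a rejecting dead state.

Build one automaton per condition and run them in lockstep. The first has 4 states tracking partial matches of the forbidden pattern `111`; the second has 3 states tracking the count of `0`s, saturating at 2. A product state is a pair (one from each), accepting exactly when both do.
With 12 states:
          0    1  
>* S0     S1   S2 
 * S1     S3   S4 
 * S2     S1   S5 
   S3     S3   S6 
 * S4     S3   S7 
 * S5     S1   S8 
   S6     S3   S9 
 * S7     S3  S10 
   S8    S10   S8 
   S9     S3  S11 
   S10   S11  S10 
   S11   S11  S11 
(> = start, * = accepting)

start=S0; accept=S0,S1,S2,S4,S5,S7; S0-0->S1; S0-1->S2; S1-0->S3; S1-1->S4; S2-0->S1; S2-1->S5; S3-0->S3; S3-1->S6; S4-0->S3; S4-1->S7; S5-0->S1; S5-1->S8; S6-0->S3; S6-1->S9; S7-0->S3; S7-1->S10; S8-0->S10; S8-1->S8; S9-0->S3; S9-1->S11; S10-0->S11; S10-1->S10; S11-0->S11; S11-1->S11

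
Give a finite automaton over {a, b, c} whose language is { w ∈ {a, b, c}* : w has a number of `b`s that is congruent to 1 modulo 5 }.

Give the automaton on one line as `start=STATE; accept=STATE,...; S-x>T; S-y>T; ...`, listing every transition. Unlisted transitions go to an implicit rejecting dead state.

The only thing that matters is how many `b`s have appeared, reduced mod 5. Use one state per residue: q0 for 0, …, q4 for 4. Reading `b` moves to the next residue; anything else stays put. q1 is accepting.
5 states suffice.
        a   b   c  
>  q0   q0  q1  q0 
 * q1   q1  q2  q1 
   q2   q2  q3  q2 
   q3   q3  q4  q3 
   q4   q4  q0  q4 
(> = start, * = accepting)

start=q0; accept=q1; q0-a>q0; q0-b>q1; q0-c>q0; q1-a>q1; q1-b>q2; q1-c>q1; q2-a>q2; q2-b>q3; q2-c>q2; q3-a>q3; q3-b>q4; q3-c>q3; q4-a>q4; q4-b>q0; q4-c>q4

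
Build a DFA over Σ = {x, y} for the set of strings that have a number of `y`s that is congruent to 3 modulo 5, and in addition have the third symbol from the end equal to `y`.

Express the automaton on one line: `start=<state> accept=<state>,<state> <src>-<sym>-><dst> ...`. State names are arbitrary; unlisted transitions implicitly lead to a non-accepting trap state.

start=q0 accept=q6,q9,q10,q14 q0-x->q0 q0-y->q1 q1-x->q2 q1-y->q3 q2-x->q2 q2-y->q4 q3-x->q5 q3-y->q6 q4-x->q5 q4-y->q7 q5-x->q8 q5-y->q9 q6-x->q10 q6-y->q11 q7-x->q10 q7-y->q11 q8-x->q8 q8-y->q12 q9-x->q13 q9-y->q11 q10-x->q14 q10-y->q11 q11-x->q11 q11-y->q0 q12-x->q13 q12-y->q11 q13-x->q14 q13-y->q11 q14-x->q15 q14-y->q11 q15-x->q15 q15-y->q11

Run two small machines in parallel and take their product. The first has 5 states tracking the count of `y`s modulo 5; the second has 15 states tracking the last 3 symbols read. A product state is a pair (one from each), accepting exactly when both do. Equivalent product states are then merged.
With 16 states:
          x    y  
>  q0     q0   q1 
   q1     q2   q3 
   q2     q2   q4 
   q3     q5   q6 
   q4     q5   q7 
   q5     q8   q9 
 * q6    q10  q11 
   q7    q10  q11 
   q8     q8  q12 
 * q9    q13  q11 
 * q10   q14  q11 
   q11   q11   q0 
   q12   q13  q11 
   q13   q14  q11 
 * q14   q15  q11 
   q15   q15  q11 
(> = start, * = accepting)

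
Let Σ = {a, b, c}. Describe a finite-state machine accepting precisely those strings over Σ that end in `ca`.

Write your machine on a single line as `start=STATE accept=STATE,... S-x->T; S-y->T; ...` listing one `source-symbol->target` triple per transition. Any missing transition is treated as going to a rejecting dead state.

Let each state record the length of the longest suffix of the input read so far that is also a prefix of `ca`. q1 means the last symbol is `c`; q2 means the last 2 symbols are `ca`. Accept only at q2, where the string currently ends in `ca`.
With 3 states:
        a   b   c  
>  q0   q0  q0  q1 
   q1   q2  q0  q1 
 * q2   q0  q0  q1 
(> = start, * = accepting)

start=q0; accept=q2; q0-a->q0; q0-b->q0; q0-c->q1; q1-a->q2; q1-b->q0; q1-c->q1; q2-a->q0; q2-b->q0; q2-c->q1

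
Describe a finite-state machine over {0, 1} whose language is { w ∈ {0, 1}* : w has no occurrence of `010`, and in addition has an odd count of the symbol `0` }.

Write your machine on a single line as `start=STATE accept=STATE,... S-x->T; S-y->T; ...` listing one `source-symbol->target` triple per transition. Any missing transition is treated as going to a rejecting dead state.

start=A; accept=B,D,G; A-0->B; A-1->A; B-0->C; B-1->D; C-0->B; C-1->E; D-0->F; D-1->G; E-0->H; E-1->A; F-0->H; F-1->F; G-0->C; G-1->G; H-0->F; H-1->H

Build one automaton per condition and run them in lockstep. One (4 states) tracks partial matches of the forbidden pattern `010`; the other (2 states) tracks the count of `0`s modulo 2. Each combined state is a pair, one component from each; accept when both components accept.
An 8-state machine:
       0  1 
>  A   B  A 
 * B   C  D 
   C   B  E 
 * D   F  G 
   E   H  A 
   F   H  F 
 * G   C  G 
   H   F  H 
(> = start, * = accepting)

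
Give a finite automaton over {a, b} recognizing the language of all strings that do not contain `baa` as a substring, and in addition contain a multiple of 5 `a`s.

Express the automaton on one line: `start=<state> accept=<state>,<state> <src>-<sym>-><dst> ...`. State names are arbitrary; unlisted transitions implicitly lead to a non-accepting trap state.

Build one automaton per condition and run them in lockstep. The first has 4 states tracking partial matches of the forbidden pattern `baa`; the second has 5 states tracking the count of `a`s modulo 5. A product state is a pair (one from each), accepting exactly when both do. Minimizing collapses redundant product states.
          a    b  
>* q0     q1   q2 
   q1     q3   q4 
 * q2     q5   q2 
   q3     q6   q7 
   q4     q8   q4 
   q5     q9   q4 
   q6    q10  q11 
   q7    q12   q7 
   q8     q9   q7 
   q9     q9   q9 
   q10    q0  q13 
   q11   q14  q11 
   q12    q9  q11 
   q13   q15  q13 
   q14    q9  q13 
 * q15    q9   q2 
(> = start, * = accepting)

start=q0 accept=q0,q2,q15 q0-a->q1 q0-b->q2 q1-a->q3 q1-b->q4 q2-a->q5 q2-b->q2 q3-a->q6 q3-b->q7 q4-a->q8 q4-b->q4 q5-a->q9 q5-b->q4 q6-a->q10 q6-b->q11 q7-a->q12 q7-b->q7 q8-a->q9 q8-b->q7 q9-a->q9 q9-b->q9 q10-a->q0 q10-b->q13 q11-a->q14 q11-b->q11 q12-a->q9 q12-b->q11 q13-a->q15 q13-b->q13 q14-a->q9 q14-b->q13 q15-a->q9 q15-b->q2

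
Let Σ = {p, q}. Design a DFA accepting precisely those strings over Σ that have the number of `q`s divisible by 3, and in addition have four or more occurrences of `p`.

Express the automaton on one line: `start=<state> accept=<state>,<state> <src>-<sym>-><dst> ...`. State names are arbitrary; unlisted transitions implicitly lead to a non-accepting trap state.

Handle the two conditions separately and then intersect. The first has 3 states tracking the count of `q`s modulo 3; the second has 6 states tracking the count of `p`s, saturating at 5. A product state is a pair (one from each), accepting exactly when both do.
With 18 states:
          p    q  
>  S0     S1   S2 
   S1     S3   S4 
   S2     S4   S5 
   S3     S6   S7 
   S4     S7   S8 
   S5     S8   S0 
   S6     S9  S10 
   S7    S10  S11 
   S8    S11   S1 
 * S9    S12  S13 
   S10   S13  S14 
   S11   S14   S3 
 * S12   S12  S15 
   S13   S15  S16 
   S14   S16   S6 
   S15   S15  S17 
   S16   S17   S9 
   S17   S17  S12 
(> = start, * = accepting)

start=S0 accept=S9,S12 S0-p->S1 S0-q->S2 S1-p->S3 S1-q->S4 S2-p->S4 S2-q->S5 S3-p->S6 S3-q->S7 S4-p->S7 S4-q->S8 S5-p->S8 S5-q->S0 S6-p->S9 S6-q->S10 S7-p->S10 S7-q->S11 S8-p->S11 S8-q->S1 S9-p->S12 S9-q->S13 S10-p->S13 S10-q->S14 S11-p->S14 S11-q->S3 S12-p->S12 S12-q->S15 S13-p->S15 S13-q->S16 S14-p->S16 S14-q->S6 S15-p->S15 S15-q->S17 S16-p->S17 S16-q->S9 S17-p->S17 S17-q->S12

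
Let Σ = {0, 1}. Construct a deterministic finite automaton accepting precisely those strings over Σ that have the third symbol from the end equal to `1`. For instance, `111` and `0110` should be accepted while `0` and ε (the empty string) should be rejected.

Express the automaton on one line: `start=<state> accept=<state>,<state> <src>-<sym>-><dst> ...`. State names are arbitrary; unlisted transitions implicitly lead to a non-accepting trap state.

Because acceptance depends on a position counted from the end, the machine has to buffer the most recent 3 symbols. Make each state the string of the last up-to-3 symbols read; on input `x` shift the window left and append `x`. Accept when the buffered window has length 3 and begins with `1`.
With 15 states:
       0  1 
>  A   B  C 
   B   D  E 
   C   F  G 
   D   H  I 
   E   J  K 
   F   L  M 
   G   N  O 
   H   H  I 
   I   J  K 
   J   L  M 
   K   N  O 
 * L   H  I 
 * M   J  K 
 * N   L  M 
 * O   N  O 
(> = start, * = accepting)

start=A accept=L,M,N,O A-0->B A-1->C B-0->D B-1->E C-0->F C-1->G D-0->H D-1->I E-0->J E-1->K F-0->L F-1->M G-0->N G-1->O H-0->H H-1->I I-0->J I-1->K J-0->L J-1->M K-0->N K-1->O L-0->H L-1->I M-0->J M-1->K N-0->L N-1->M O-0->N O-1->O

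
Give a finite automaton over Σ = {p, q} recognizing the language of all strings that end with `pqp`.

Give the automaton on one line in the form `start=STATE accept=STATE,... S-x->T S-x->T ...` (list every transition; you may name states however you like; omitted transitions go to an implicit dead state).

start=S0 accept=S3 S0-p->S1 S0-q->S0 S1-p->S1 S1-q->S2 S2-p->S3 S2-q->S0 S3-p->S1 S3-q->S2

Remember how much of `pqp` the current input suffix matches. State S0 means no match yet; S1 means the last symbol is `p`; S2 means the last 2 symbols are `pq`; S3 means the last 3 symbols are `pqp`. Only S3 accepts. On a mismatch, fall back to the longest proper suffix that is still a prefix of `pqp`.
A 4-state machine:
        p   q  
>  S0   S1  S0 
   S1   S1  S2 
   S2   S3  S0 
 * S3   S1  S2 
(> = start, * = accepting)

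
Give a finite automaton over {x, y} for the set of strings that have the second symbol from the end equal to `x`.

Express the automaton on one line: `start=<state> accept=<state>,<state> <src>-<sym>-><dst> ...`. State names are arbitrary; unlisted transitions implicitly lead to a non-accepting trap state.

Because acceptance depends on a position counted from the end, the machine has to buffer the most recent 2 symbols. Make each state the string of the last up-to-2 symbols read; on input `x` shift the window left and append `x`. Accept when the buffered window has length 2 and begins with `x`.
A 7-state machine:
        x   y  
>  s0   s1  s2 
   s1   s3  s4 
   s2   s5  s6 
 * s3   s3  s4 
 * s4   s5  s6 
   s5   s3  s4 
   s6   s5  s6 
(> = start, * = accepting)

start=s0 accept=s3,s4 s0-x->s1 s0-y->s2 s1-x->s3 s1-y->s4 s2-x->s5 s2-y->s6 s3-x->s3 s3-y->s4 s4-x->s5 s4-y->s6 s5-x->s3 s5-y->s4 s6-x->s5 s6-y->s6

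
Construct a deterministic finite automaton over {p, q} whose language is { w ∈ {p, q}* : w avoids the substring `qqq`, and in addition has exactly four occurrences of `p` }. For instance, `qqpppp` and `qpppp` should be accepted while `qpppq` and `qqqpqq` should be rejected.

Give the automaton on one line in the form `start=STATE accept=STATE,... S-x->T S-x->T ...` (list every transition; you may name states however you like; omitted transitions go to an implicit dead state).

Handle the two conditions separately and then intersect. The first has 4 states tracking partial matches of the forbidden pattern `qqq`; the second has 6 states tracking the count of `p`s, saturating at 5. A product state is a pair (one from each), accepting exactly when both do.
A 24-state machine:
          p    q  
>  s0     s1   s2 
   s1     s3   s4 
   s2     s1   s5 
   s3     s6   s7 
   s4     s3   s8 
   s5     s1   s9 
   s6    s10  s11 
   s7     s6  s12 
   s8     s3  s13 
   s9    s13   s9 
 * s10   s14  s15 
   s11   s10  s16 
   s12    s6  s17 
   s13   s17  s13 
   s14   s14  s18 
 * s15   s14  s19 
   s16   s10  s20 
   s17   s20  s17 
   s18   s14  s21 
 * s19   s14  s22 
   s20   s22  s20 
   s21   s14  s23 
   s22   s23  s22 
   s23   s23  s23 
(> = start, * = accepting)

start=s0 accept=s10,s15,s19 s0-p->s1 s0-q->s2 s1-p->s3 s1-q->s4 s2-p->s1 s2-q->s5 s3-p->s6 s3-q->s7 s4-p->s3 s4-q->s8 s5-p->s1 s5-q->s9 s6-p->s10 s6-q->s11 s7-p->s6 s7-q->s12 s8-p->s3 s8-q->s13 s9-p->s13 s9-q->s9 s10-p->s14 s10-q->s15 s11-p->s10 s11-q->s16 s12-p->s6 s12-q->s17 s13-p->s17 s13-q->s13 s14-p->s14 s14-q->s18 s15-p->s14 s15-q->s19 s16-p->s10 s16-q->s20 s17-p->s20 s17-q->s17 s18-p->s14 s18-q->s21 s19-p->s14 s19-q->s22 s20-p->s22 s20-q->s20 s21-p->s14 s21-q->s23 s22-p->s23 s22-q->s22 s23-p->s23 s23-q->s23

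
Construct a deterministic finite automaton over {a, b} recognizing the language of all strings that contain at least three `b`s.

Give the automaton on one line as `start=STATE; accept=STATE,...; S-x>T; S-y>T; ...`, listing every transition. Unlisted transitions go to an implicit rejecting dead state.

start=q0; accept=q3,q4; q0-a>q0; q0-b>q1; q1-a>q1; q1-b>q2; q2-a>q2; q2-b>q3; q3-a>q3; q3-b>q4; q4-a>q4; q4-b>q4

Count `b`s, saturating at 4: states q0 through q3 mean 0 through 3 `b`s seen; q4 means more than 3. Each `b` increments (capped at q4); other symbols loop. Accept from {q3, q4}.
5 states suffice.
        a   b  
>  q0   q0  q1 
   q1   q1  q2 
   q2   q2  q3 
 * q3   q3  q4 
 * q4   q4  q4 
(> = start, * = accepting)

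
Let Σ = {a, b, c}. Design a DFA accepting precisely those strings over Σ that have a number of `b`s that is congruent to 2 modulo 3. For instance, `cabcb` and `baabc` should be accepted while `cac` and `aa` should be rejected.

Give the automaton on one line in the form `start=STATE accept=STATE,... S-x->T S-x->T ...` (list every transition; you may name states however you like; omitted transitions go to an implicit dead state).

The only thing that matters is how many `b`s have appeared, reduced mod 3. Use one state per residue: q0 for 0, …, q2 for 2. Reading `b` moves to the next residue; anything else stays put. q2 is accepting.
With 3 states:
        a   b   c  
>  q0   q0  q1  q0 
   q1   q1  q2  q1 
 * q2   q2  q0  q2 
(> = start, * = accepting)

start=q0 accept=q2 q0-a->q0 q0-b->q1 q0-c->q0 q1-a->q1 q1-b->q2 q1-c->q1 q2-a->q2 q2-b->q0 q2-c->q2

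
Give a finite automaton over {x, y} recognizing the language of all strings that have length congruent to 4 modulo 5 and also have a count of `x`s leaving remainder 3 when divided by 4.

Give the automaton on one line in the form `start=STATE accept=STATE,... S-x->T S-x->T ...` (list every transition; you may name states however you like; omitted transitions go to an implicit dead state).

start=A accept=L A-x->B A-y->C B-x->D B-y->E C-x->E C-y->F D-x->G D-y->H E-x->H E-y->I F-x->I F-y->J G-x->K G-y->L H-x->L H-y->M I-x->M I-y->N J-x->N J-y->K K-x->O K-y->A L-x->A L-y->P M-x->P M-y->Q N-x->Q N-y->O O-x->R O-y->B P-x->C P-y->S Q-x->S Q-y->R R-x->T R-y->D S-x->F S-y->T T-x->J T-y->G

Run two small machines in parallel and take their product. One (5 states) tracks the input length modulo 5; the other (4 states) tracks the count of `x`s modulo 4. Each combined state is a pair, one component from each; accept when both components accept.
With 20 states:
       x  y 
>  A   B  C 
   B   D  E 
   C   E  F 
   D   G  H 
   E   H  I 
   F   I  J 
   G   K  L 
   H   L  M 
   I   M  N 
   J   N  K 
   K   O  A 
 * L   A  P 
   M   P  Q 
   N   Q  O 
   O   R  B 
   P   C  S 
   Q   S  R 
   R   T  D 
   S   F  T 
   T   J  G 
(> = start, * = accepting)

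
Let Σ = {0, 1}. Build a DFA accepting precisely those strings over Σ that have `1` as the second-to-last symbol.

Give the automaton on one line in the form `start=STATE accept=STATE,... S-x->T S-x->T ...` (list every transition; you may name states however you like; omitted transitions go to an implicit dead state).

Because acceptance depends on a position counted from the end, the machine has to buffer the most recent 2 symbols. Make each state the string of the last up-to-2 symbols read; on input `x` shift the window left and append `x`. Accept when the buffered window has length 2 and begins with `1`.
        0   1  
>  S0   S1  S2 
   S1   S3  S4 
   S2   S5  S6 
   S3   S3  S4 
   S4   S5  S6 
 * S5   S3  S4 
 * S6   S5  S6 
(> = start, * = accepting)

start=S0 accept=S5,S6 S0-0->S1 S0-1->S2 S1-0->S3 S1-1->S4 S2-0->S5 S2-1->S6 S3-0->S3 S3-1->S4 S4-0->S5 S4-1->S6 S5-0->S3 S5-1->S4 S6-0->S5 S6-1->S6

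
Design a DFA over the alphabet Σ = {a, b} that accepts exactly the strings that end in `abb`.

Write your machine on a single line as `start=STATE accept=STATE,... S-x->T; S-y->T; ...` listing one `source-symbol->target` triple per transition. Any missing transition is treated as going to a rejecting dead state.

Remember how much of `abb` the current input suffix matches. State q0 means no match yet; q1 means the last symbol is `a`; q2 means the last 2 symbols are `ab`; q3 means the last 3 symbols are `abb`. Only q3 accepts. On a mismatch, fall back to the longest proper suffix that is still a prefix of `abb`.
With 4 states:
        a   b  
>  q0   q1  q0 
   q1   q1  q2 
   q2   q1  q3 
 * q3   q1  q0 
(> = start, * = accepting)

start=q0; accept=q3; q0-a->q1; q0-b->q0; q1-a->q1; q1-b->q2; q2-a->q1; q2-b->q3; q3-a->q1; q3-b->q0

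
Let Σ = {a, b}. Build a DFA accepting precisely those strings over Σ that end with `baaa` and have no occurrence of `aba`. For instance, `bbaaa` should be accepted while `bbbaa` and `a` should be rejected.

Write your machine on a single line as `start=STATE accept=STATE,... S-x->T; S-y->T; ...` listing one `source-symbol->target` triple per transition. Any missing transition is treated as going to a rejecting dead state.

Handle the two conditions separately and then intersect. One (5 states) tracks how much of the suffix `baaa` has currently been matched; the other (4 states) tracks partial matches of the forbidden pattern `aba`. Each combined state is a pair, one component from each; accept when both components accept. Equivalent product states are then merged.
With 8 states:
        a   b  
>  q0   q1  q2 
   q1   q1  q3 
   q2   q4  q2 
   q3   q5  q2 
   q4   q6  q3 
   q5   q5  q5 
   q6   q7  q3 
 * q7   q1  q3 
(> = start, * = accepting)

start=q0; accept=q7; q0-a->q1; q0-b->q2; q1-a->q1; q1-b->q3; q2-a->q4; q2-b->q2; q3-a->q5; q3-b->q2; q4-a->q6; q4-b->q3; q5-a->q5; q5-b->q5; q6-a->q7; q6-b->q3; q7-a->q1; q7-b->q3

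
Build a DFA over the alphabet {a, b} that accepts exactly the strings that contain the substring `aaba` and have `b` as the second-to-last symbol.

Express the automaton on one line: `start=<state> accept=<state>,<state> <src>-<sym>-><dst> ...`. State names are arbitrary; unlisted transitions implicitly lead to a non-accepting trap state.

Build one automaton per condition and run them in lockstep. The first has 5 states tracking whether and how much of `aaba` has been seen; the second has 7 states tracking the last 2 symbols read. A product state is a pair (one from each), accepting exactly when both do. After merging equivalent states the machine shrinks.
        a   b  
>  s0   s1  s0 
   s1   s2  s0 
   s2   s2  s3 
   s3   s4  s0 
 * s4   s5  s6 
   s5   s5  s6 
   s6   s4  s7 
 * s7   s4  s7 
(> = start, * = accepting)

start=s0 accept=s4,s7 s0-a->s1 s0-b->s0 s1-a->s2 s1-b->s0 s2-a->s2 s2-b->s3 s3-a->s4 s3-b->s0 s4-a->s5 s4-b->s6 s5-a->s5 s5-b->s6 s6-a->s4 s6-b->s7 s7-a->s4 s7-b->s7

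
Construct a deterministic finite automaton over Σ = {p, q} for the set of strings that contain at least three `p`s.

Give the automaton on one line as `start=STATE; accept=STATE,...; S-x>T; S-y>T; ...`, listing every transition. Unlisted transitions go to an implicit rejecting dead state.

start=A; accept=D,E; A-p>B; A-q>A; B-p>C; B-q>B; C-p>D; C-q>C; D-p>E; D-q>D; E-p>E; E-q>E

Count `p`s, saturating at 4: states A through D mean 0 through 3 `p`s seen; E means more than 3. Each `p` increments (capped at E); other symbols loop. Accept from {D, E}.
A 5-state machine:
       p  q 
>  A   B  A 
   B   C  B 
   C   D  C 
 * D   E  D 
 * E   E  E 
(> = start, * = accepting)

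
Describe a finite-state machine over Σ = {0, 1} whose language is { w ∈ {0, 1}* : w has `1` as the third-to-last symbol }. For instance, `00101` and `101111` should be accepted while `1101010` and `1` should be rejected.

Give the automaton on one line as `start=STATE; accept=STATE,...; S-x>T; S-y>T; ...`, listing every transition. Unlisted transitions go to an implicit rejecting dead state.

start=q0; accept=q11,q12,q13,q14; q0-0>q1; q0-1>q2; q1-0>q3; q1-1>q4; q2-0>q5; q2-1>q6; q3-0>q7; q3-1>q8; q4-0>q9; q4-1>q10; q5-0>q11; q5-1>q12; q6-0>q13; q6-1>q14; q7-0>q7; q7-1>q8; q8-0>q9; q8-1>q10; q9-0>q11; q9-1>q12; q10-0>q13; q10-1>q14; q11-0>q7; q11-1>q8; q12-0>q9; q12-1>q10; q13-0>q11; q13-1>q12; q14-0>q13; q14-1>q14

A DFA must remember the last 3 symbols (since which symbol is third-to-last isn't known until the input ends). Use one state per possible window of the last ≤3 symbols; accept from those whose window starts with `1`.
With 15 states:
          0    1  
>  q0     q1   q2 
   q1     q3   q4 
   q2     q5   q6 
   q3     q7   q8 
   q4     q9  q10 
   q5    q11  q12 
   q6    q13  q14 
   q7     q7   q8 
   q8     q9  q10 
   q9    q11  q12 
   q10   q13  q14 
 * q11    q7   q8 
 * q12    q9  q10 
 * q13   q11  q12 
 * q14   q13  q14 
(> = start, * = accepting)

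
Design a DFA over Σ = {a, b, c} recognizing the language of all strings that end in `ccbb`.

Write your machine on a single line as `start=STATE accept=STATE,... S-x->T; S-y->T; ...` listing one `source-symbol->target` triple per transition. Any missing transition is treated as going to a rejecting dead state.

Remember how much of `ccbb` the current input suffix matches. State q0 means no match yet; q1 means the last symbol is `c`; q2 means the last 2 symbols are `cc`; q3 means the last 3 symbols are `ccb`; q4 means the last 4 symbols are `ccbb`. Only q4 accepts. On a mismatch, fall back to the longest proper suffix that is still a prefix of `ccbb`.
With 5 states:
        a   b   c  
>  q0   q0  q0  q1 
   q1   q0  q0  q2 
   q2   q0  q3  q2 
   q3   q0  q4  q1 
 * q4   q0  q0  q1 
(> = start, * = accepting)

start=q0; accept=q4; q0-a->q0; q0-b->q0; q0-c->q1; q1-a->q0; q1-b->q0; q1-c->q2; q2-a->q0; q2-b->q3; q2-c->q2; q3-a->q0; q3-b->q4; q3-c->q1; q4-a->q0; q4-b->q0; q4-c->q1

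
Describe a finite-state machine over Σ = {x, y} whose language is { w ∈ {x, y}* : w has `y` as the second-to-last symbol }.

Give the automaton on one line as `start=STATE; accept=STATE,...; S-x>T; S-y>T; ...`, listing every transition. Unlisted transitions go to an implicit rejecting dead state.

Because acceptance depends on a position counted from the end, the machine has to buffer the most recent 2 symbols. Make each state the string of the last up-to-2 symbols read; on input `x` shift the window left and append `x`. Accept when the buffered window has length 2 and begins with `y`.
7 states suffice.
        x   y  
>  q0   q1  q2 
   q1   q3  q4 
   q2   q5  q6 
   q3   q3  q4 
   q4   q5  q6 
 * q5   q3  q4 
 * q6   q5  q6 
(> = start, * = accepting)

start=q0; accept=q5,q6; q0-x>q1; q0-y>q2; q1-x>q3; q1-y>q4; q2-x>q5; q2-y>q6; q3-x>q3; q3-y>q4; q4-x>q5; q4-y>q6; q5-x>q3; q5-y>q4; q6-x>q5; q6-y>q6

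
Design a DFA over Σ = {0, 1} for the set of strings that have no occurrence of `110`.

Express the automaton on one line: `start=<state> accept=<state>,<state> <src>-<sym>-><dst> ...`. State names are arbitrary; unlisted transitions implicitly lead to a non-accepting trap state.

This is the complement of 'contains `110`'. Use the same substring-matching states — A through D holding how much of `110` has just been matched — but flip the accepting set: everything except the trap D accepts.
With 4 states:
       0  1 
>* A   A  B 
 * B   A  C 
 * C   D  C 
   D   D  D 
(> = start, * = accepting)

start=A accept=A,B,C A-0->A A-1->B B-0->A B-1->C C-0->D C-1->C D-0->D D-1->D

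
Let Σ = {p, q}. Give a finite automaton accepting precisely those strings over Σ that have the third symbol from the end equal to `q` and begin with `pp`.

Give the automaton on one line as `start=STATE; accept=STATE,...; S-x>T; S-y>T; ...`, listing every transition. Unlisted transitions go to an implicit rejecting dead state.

start=S0; accept=S19,S20,S21,S22; S0-p>S1; S0-q>S2; S1-p>S3; S1-q>S4; S2-p>S5; S2-q>S6; S3-p>S7; S3-q>S8; S4-p>S9; S4-q>S10; S5-p>S11; S5-q>S12; S6-p>S13; S6-q>S14; S7-p>S7; S7-q>S8; S8-p>S15; S8-q>S16; S9-p>S11; S9-q>S12; S10-p>S13; S10-q>S14; S11-p>S17; S11-q>S18; S12-p>S9; S12-q>S10; S13-p>S11; S13-q>S12; S14-p>S13; S14-q>S14; S15-p>S19; S15-q>S20; S16-p>S21; S16-q>S22; S17-p>S17; S17-q>S18; S18-p>S9; S18-q>S10; S19-p>S7; S19-q>S8; S20-p>S15; S20-q>S16; S21-p>S19; S21-q>S20; S22-p>S21; S22-q>S22

Handle the two conditions separately and then intersect. One (15 states) tracks the last 3 symbols read; the other (4 states) tracks whether the input so far still matches the prefix `pp`. Each combined state is a pair, one component from each; accept when both components accept.
23 states suffice.
          p    q  
>  S0     S1   S2 
   S1     S3   S4 
   S2     S5   S6 
   S3     S7   S8 
   S4     S9  S10 
   S5    S11  S12 
   S6    S13  S14 
   S7     S7   S8 
   S8    S15  S16 
   S9    S11  S12 
   S10   S13  S14 
   S11   S17  S18 
   S12    S9  S10 
   S13   S11  S12 
   S14   S13  S14 
   S15   S19  S20 
   S16   S21  S22 
   S17   S17  S18 
   S18    S9  S10 
 * S19    S7   S8 
 * S20   S15  S16 
 * S21   S19  S20 
 * S22   S21  S22 
(> = start, * = accepting)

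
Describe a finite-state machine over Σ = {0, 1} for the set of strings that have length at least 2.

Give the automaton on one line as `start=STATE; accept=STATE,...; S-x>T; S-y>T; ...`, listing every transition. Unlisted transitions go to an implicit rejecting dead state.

We only need to distinguish lengths 0, 1, …, 2, and '>2'. Chain s0 → s1 → s2 → s3 on every symbol, with s3 looping. Accepting states: {s2, s3}.
        0   1  
>  s0   s1  s1 
   s1   s2  s2 
 * s2   s3  s3 
 * s3   s3  s3 
(> = start, * = accepting)

start=s0; accept=s2,s3; s0-0>s1; s0-1>s1; s1-0>s2; s1-1>s2; s2-0>s3; s2-1>s3; s3-0>s3; s3-1>s3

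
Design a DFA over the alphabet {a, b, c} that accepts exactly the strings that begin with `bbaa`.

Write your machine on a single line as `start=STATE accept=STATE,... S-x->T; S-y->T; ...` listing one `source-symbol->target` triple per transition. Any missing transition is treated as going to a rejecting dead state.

start=s0; accept=s4; s0-a->s5; s0-b->s1; s0-c->s5; s1-a->s5; s1-b->s2; s1-c->s5; s2-a->s3; s2-b->s5; s2-c->s5; s3-a->s4; s3-b->s5; s3-c->s5; s4-a->s4; s4-b->s4; s4-c->s4; s5-a->s5; s5-b->s5; s5-c->s5

Check the first 4 symbols one by one: s0 through s3 record how many have matched `bbaa` so far; any wrong symbol goes to the dead state s5. After all 4 match we enter the accepting sink s4.
With 6 states:
        a   b   c  
>  s0   s5  s1  s5 
   s1   s5  s2  s5 
   s2   s3  s5  s5 
   s3   s4  s5  s5 
 * s4   s4  s4  s4 
   s5   s5  s5  s5 
(> = start, * = accepting)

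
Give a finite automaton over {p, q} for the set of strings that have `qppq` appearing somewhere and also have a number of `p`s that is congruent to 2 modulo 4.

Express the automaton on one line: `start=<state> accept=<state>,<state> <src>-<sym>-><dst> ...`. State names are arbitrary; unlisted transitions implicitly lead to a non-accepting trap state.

Build one automaton per condition and run them in lockstep. The first has 5 states tracking whether and how much of `qppq` has been seen; the second has 4 states tracking the count of `p`s modulo 4. A product state is a pair (one from each), accepting exactly when both do.
With 20 states:
          p    q  
>  S0     S1   S2 
   S1     S3   S4 
   S2     S5   S2 
   S3     S6   S7 
   S4     S8   S4 
   S5     S9   S4 
   S6     S0  S10 
   S7    S11   S7 
   S8    S12   S7 
   S9     S6  S13 
   S10   S14  S10 
   S11   S15  S10 
   S12    S0  S16 
 * S13   S16  S13 
   S14   S17   S2 
   S15    S1  S18 
   S16   S18  S16 
   S17    S3  S19 
   S18   S19  S18 
   S19   S13  S19 
(> = start, * = accepting)

start=S0 accept=S13 S0-p->S1 S0-q->S2 S1-p->S3 S1-q->S4 S2-p->S5 S2-q->S2 S3-p->S6 S3-q->S7 S4-p->S8 S4-q->S4 S5-p->S9 S5-q->S4 S6-p->S0 S6-q->S10 S7-p->S11 S7-q->S7 S8-p->S12 S8-q->S7 S9-p->S6 S9-q->S13 S10-p->S14 S10-q->S10 S11-p->S15 S11-q->S10 S12-p->S0 S12-q->S16 S13-p->S16 S13-q->S13 S14-p->S17 S14-q->S2 S15-p->S1 S15-q->S18 S16-p->S18 S16-q->S16 S17-p->S3 S17-q->S19 S18-p->S19 S18-q->S18 S19-p->S13 S19-q->S19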